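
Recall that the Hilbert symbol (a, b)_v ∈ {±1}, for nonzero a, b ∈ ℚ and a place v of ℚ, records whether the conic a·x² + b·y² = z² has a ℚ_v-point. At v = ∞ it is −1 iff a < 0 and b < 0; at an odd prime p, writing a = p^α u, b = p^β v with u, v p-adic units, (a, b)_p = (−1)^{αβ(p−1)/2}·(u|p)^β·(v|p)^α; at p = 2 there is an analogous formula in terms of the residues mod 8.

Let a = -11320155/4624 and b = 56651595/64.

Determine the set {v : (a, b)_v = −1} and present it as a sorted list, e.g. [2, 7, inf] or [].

Mod squares: a ≡ -1155, b ≡ 195. Check v ∈ {∞, 2, 3, 5, 7, 11, 13, 17}.
v=2: v_2(a)=-4, v_2(b)=-6; units ≡ 5, 3 (mod 8); ε·ε+αω+βω = 0·1+-4·1+-6·1 ≡ 0  ⇒  (a,b)_2 = +1.
v=3: a=3^5·(≡2), b=3^1·(≡2) mod 3; (2|3)=-1, (2|3)=-1; (−1)^{5·1·1}·(-1)^1·(-1)^5 = -1.
v=11: a=11^3·(≡5), b=11^2·(≡10) mod 11; (5|11)=+1, (10|11)=-1; (−1)^{3·2·5}·(+1)^2·(-1)^3 = -1.
v=7: a=7^1·(≡6), b=7^4·(≡5) mod 7; (6|7)=-1, (5|7)=-1; (−1)^{1·4·3}·(-1)^4·(-1)^1 = -1.
v=5: a=5^1·(≡1), b=5^1·(≡1) mod 5; (1|5)=+1, (1|5)=+1; (−1)^{1·1·2}·(+1)^1·(+1)^1 = +1.
v=17: a=17^-2·(≡8), b=17^0·(≡1) mod 17; (8|17)=+1, (1|17)=+1; (−1)^{-2·0·8}·(+1)^0·(+1)^-2 = +1.
v=13: a=13^0·(≡7), b=13^1·(≡6) mod 13; (7|13)=-1, (6|13)=-1; (−1)^{0·1·6}·(-1)^1·(-1)^0 = -1.
v=∞: -1155 < 0 and 195 > 0  ⇒  (a,b)_∞ = +1.
|Ram(-1155, 195)| = 4, even; anisotropic at {3, 7, 11, 13}.

[3, 7, 11, 13]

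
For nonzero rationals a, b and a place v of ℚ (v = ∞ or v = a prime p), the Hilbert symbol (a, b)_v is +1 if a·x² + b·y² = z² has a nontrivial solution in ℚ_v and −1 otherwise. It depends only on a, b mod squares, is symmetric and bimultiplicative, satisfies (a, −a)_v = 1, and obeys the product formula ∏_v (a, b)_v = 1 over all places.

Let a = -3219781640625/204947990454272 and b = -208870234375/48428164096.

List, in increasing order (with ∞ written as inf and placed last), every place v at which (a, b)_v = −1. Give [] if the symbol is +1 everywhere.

(a, b) ≡ (-2, -55) mod (ℚ^×)²; places V = {2, 3, 5, 11, 13, 17, 23, 29, ∞}.
(a,b)_11: α=2, u≡3; β=1, v≡8 (mod 11); (3|11)=+1, (8|11)=-1; sign (−1)^0·+1^1·-1^2 = +1.
(a,b)_17: α=0, u≡13; β=2, v≡4 (mod 17); (13|17)=+1, (4|17)=+1; sign (−1)^0·+1^2·+1^0 = +1.
(a,b)_29: α=2, u≡12; β=2, v≡11 (mod 29); (12|29)=-1, (11|29)=-1; sign (−1)^0·-1^2·-1^2 = +1.
(a,b)_2: α=-13, β=-10; u≡7, v≡1 (mod 8); ε(u)ε(v)=1·0, αω(v)=-13·0, βω(u)=-10·0; sum ≡ 0  ⇒  +1.
(a,b)_3: α=4, u≡1; β=0, v≡2 (mod 3); (1|3)=+1, (2|3)=-1; sign (−1)^0·+1^0·-1^4 = +1.
(a,b)_23: α=-6, u≡15; β=-4, v≡17 (mod 23); (15|23)=-1, (17|23)=-1; sign (−1)^0·-1^-4·-1^-6 = +1.
(a,b)_5: α=8, u≡2; β=7, v≡1 (mod 5); (2|5)=-1, (1|5)=+1; sign (−1)^0·-1^7·+1^8 = -1.
(a,b)_∞: sgn(-2)=−, sgn(-55)=−, so -1.
(a,b)_13: α=-2, u≡11; β=-2, v≡4 (mod 13); (11|13)=-1, (4|13)=+1; sign (−1)^0·-1^-2·+1^-2 = +1.
(-2, -55 / ℚ) ramifies at {5, ∞}: a division algebra.

[5, inf]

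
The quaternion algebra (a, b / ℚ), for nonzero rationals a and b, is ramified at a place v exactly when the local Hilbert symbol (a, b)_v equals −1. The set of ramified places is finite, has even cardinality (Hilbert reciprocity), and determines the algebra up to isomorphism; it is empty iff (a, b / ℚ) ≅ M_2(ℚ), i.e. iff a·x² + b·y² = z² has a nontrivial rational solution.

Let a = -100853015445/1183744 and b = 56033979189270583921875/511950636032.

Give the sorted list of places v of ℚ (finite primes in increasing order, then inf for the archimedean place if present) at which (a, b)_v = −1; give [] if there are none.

(a, b) ≡ (-805, 52003) mod (ℚ^×)²; places V = {2, 3, 5, 7, 11, 13, 17, 19, 23, 29, 41, ∞}.
(a,b)_∞: sgn(-805)=−, sgn(52003)=+, so +1.
(a,b)_13: α=2, u≡3; β=2, v≡12 (mod 13); (3|13)=+1, (12|13)=+1; sign (−1)^0·+1^2·+1^2 = +1.
(a,b)_3: α=2, u≡2; β=2, v≡1 (mod 3); (2|3)=-1, (1|3)=+1; sign (−1)^0·-1^2·+1^2 = +1.
(a,b)_17: α=-2, u≡5; β=-3, v≡16 (mod 17); (5|17)=-1, (16|17)=+1; sign (−1)^0·-1^-3·+1^-2 = -1.
(a,b)_11: α=0, u≡5; β=-2, v≡2 (mod 11); (5|11)=+1, (2|11)=-1; sign (−1)^0·+1^-2·-1^0 = +1.
(a,b)_2: α=-12, β=-10; u≡3, v≡3 (mod 8); ε(u)ε(v)=1·1, αω(v)=-12·1, βω(u)=-10·1; sum ≡ 1  ⇒  -1.
(a,b)_29: α=0, u≡28; β=-2, v≡23 (mod 29); (28|29)=+1, (23|29)=+1; sign (−1)^0·+1^-2·+1^0 = +1.
(a,b)_19: α=0, u≡8; β=3, v≡7 (mod 19); (8|19)=-1, (7|19)=+1; sign (−1)^0·-1^3·+1^0 = -1.
(a,b)_41: α=2, u≡22; β=2, v≡3 (mod 41); (22|41)=-1, (3|41)=-1; sign (−1)^0·-1^2·-1^2 = +1.
(a,b)_23: α=1, u≡20; β=3, v≡10 (mod 23); (20|23)=-1, (10|23)=-1; sign (−1)^1·-1^3·-1^1 = -1.
(a,b)_7: α=3, u≡4; β=5, v≡4 (mod 7); (4|7)=+1, (4|7)=+1; sign (−1)^1·+1^5·+1^3 = -1.
(a,b)_5: α=1, u≡4; β=6, v≡3 (mod 5); (4|5)=+1, (3|5)=-1; sign (−1)^0·+1^6·-1^1 = -1.
(-805, 52003 / ℚ) ramifies at {2, 5, 7, 17, 19, 23}: a division algebra.

[2, 5, 7, 17, 19, 23]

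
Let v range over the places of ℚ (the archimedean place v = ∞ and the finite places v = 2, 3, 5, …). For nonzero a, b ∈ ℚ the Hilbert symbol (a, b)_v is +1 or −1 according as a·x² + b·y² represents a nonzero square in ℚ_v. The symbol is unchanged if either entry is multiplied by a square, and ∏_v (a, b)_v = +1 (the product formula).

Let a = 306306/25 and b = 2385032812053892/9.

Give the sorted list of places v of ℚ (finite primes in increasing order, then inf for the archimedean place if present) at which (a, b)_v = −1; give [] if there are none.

Mod squares: a ≡ 34034, b ≡ 17017. Check v ∈ {∞, 2, 3, 5, 7, 11, 13, 17}.
v=17: a=17^1·(≡4), b=17^3·(≡8) mod 17; (4|17)=+1, (8|17)=+1; (−1)^{1·3·8}·(+1)^3·(+1)^1 = +1.
v=3: a=3^2·(≡2), b=3^-2·(≡1) mod 3; (2|3)=-1, (1|3)=+1; (−1)^{2·-2·1}·(-1)^-2·(+1)^2 = +1.
v=7: a=7^1·(≡2), b=7^3·(≡4) mod 7; (2|7)=+1, (4|7)=+1; (−1)^{1·3·3}·(+1)^3·(+1)^1 = -1.
v=11: a=11^1·(≡9), b=11^5·(≡7) mod 11; (9|11)=+1, (7|11)=-1; (−1)^{1·5·5}·(+1)^5·(-1)^1 = +1.
v=5: a=5^-2·(≡1), b=5^0·(≡3) mod 5; (1|5)=+1, (3|5)=-1; (−1)^{-2·0·2}·(+1)^0·(-1)^-2 = +1.
v=2: v_2(a)=1, v_2(b)=2; units ≡ 1, 1 (mod 8); ε·ε+αω+βω = 0·0+1·0+2·0 ≡ 0  ⇒  (a,b)_2 = +1.
v=13: a=13^1·(≡7), b=13^3·(≡9) mod 13; (7|13)=-1, (9|13)=+1; (−1)^{1·3·6}·(-1)^3·(+1)^1 = -1.
v=∞: 34034 > 0 and 17017 > 0  ⇒  (a,b)_∞ = +1.
(34034, 17017 / ℚ) ramifies at {7, 13}: a division algebra.

[7, 13]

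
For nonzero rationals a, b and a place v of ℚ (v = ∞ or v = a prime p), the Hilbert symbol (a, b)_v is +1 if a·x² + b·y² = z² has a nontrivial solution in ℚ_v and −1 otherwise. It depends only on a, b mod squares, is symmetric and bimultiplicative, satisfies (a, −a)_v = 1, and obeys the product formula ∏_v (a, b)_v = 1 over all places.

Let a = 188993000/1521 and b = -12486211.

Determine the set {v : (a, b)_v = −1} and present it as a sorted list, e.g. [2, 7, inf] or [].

[2, 17, 31, 43]

(a, b) ≡ (38570, -12486211) mod (ℚ^×)²; places V = {2, 3, 5, 7, 13, 17, 19, 29, 31, 43, ∞}.
(a,b)_5: α=3, u≡4; β=0, v≡4 (mod 5); (4|5)=+1, (4|5)=+1; sign (−1)^0·+1^0·+1^3 = +1.
(a,b)_17: α=0, u≡7; β=1, v≡2 (mod 17); (7|17)=-1, (2|17)=+1; sign (−1)^0·-1^1·+1^0 = -1.
(a,b)_3: α=-2, u≡2; β=0, v≡2 (mod 3); (2|3)=-1, (2|3)=-1; sign (−1)^0·-1^0·-1^-2 = +1.
(a,b)_2: α=3, β=0; u≡5, v≡5 (mod 8); ε(u)ε(v)=0·0, αω(v)=3·1, βω(u)=0·1; sum ≡ 1  ⇒  -1.
(a,b)_29: α=1, u≡7; β=1, v≡4 (mod 29); (7|29)=+1, (4|29)=+1; sign (−1)^0·+1^1·+1^1 = +1.
(a,b)_7: α=3, u≡1; β=0, v≡4 (mod 7); (1|7)=+1, (4|7)=+1; sign (−1)^0·+1^0·+1^3 = +1.
(a,b)_31: α=0, u≡6; β=1, v≡2 (mod 31); (6|31)=-1, (2|31)=+1; sign (−1)^0·-1^1·+1^0 = -1.
(a,b)_∞: sgn(38570)=+, sgn(-12486211)=−, so +1.
(a,b)_19: α=1, u≡6; β=1, v≡3 (mod 19); (6|19)=+1, (3|19)=-1; sign (−1)^1·+1^1·-1^1 = +1.
(a,b)_43: α=0, u≡27; β=1, v≡2 (mod 43); (27|43)=-1, (2|43)=-1; sign (−1)^0·-1^1·-1^0 = -1.
(a,b)_13: α=-2, u≡3; β=0, v≡3 (mod 13); (3|13)=+1, (3|13)=+1; sign (−1)^0·+1^0·+1^-2 = +1.
|Ram(38570, -12486211)| = 4, even; anisotropic at {2, 17, 31, 43}.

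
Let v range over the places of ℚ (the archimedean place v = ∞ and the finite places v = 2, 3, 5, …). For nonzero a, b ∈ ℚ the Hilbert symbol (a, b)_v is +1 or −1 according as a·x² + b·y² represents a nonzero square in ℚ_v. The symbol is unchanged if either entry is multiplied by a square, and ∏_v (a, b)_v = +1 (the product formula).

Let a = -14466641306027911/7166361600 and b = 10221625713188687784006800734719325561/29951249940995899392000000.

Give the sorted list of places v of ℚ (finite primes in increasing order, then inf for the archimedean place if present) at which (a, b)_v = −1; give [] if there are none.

[2, 3, 11, 19]

Mod squares: a ≡ -149226, b ≡ 2. Check v ∈ {∞, 2, 3, 5, 7, 11, 13, 17, 19, 29}.
v=5: a=5^-2·(≡1), b=5^-6·(≡2) mod 5; (1|5)=+1, (2|5)=-1; (−1)^{-2·-6·2}·(+1)^-6·(-1)^-2 = +1.
v=29: a=29^2·(≡21), b=29^4·(≡3) mod 29; (21|29)=-1, (3|29)=-1; (−1)^{2·4·14}·(-1)^4·(-1)^2 = +1.
v=11: a=11^1·(≡6), b=11^2·(≡7) mod 11; (6|11)=-1, (7|11)=-1; (−1)^{1·2·5}·(-1)^2·(-1)^1 = -1.
v=13: a=13^2·(≡12), b=13^6·(≡6) mod 13; (12|13)=+1, (6|13)=-1; (−1)^{2·6·6}·(+1)^6·(-1)^2 = +1.
v=7: a=7^3·(≡2), b=7^6·(≡4) mod 7; (2|7)=+1, (4|7)=+1; (−1)^{3·6·3}·(+1)^6·(+1)^3 = +1.
v=2: v_2(a)=-17, v_2(b)=-39; units ≡ 3, 1 (mod 8); ε·ε+αω+βω = 1·0+-17·0+-39·1 ≡ 1  ⇒  (a,b)_2 = -1.
v=3: a=3^-7·(≡1), b=3^-20·(≡2) mod 3; (1|3)=+1, (2|3)=-1; (−1)^{-7·-20·1}·(+1)^-20·(-1)^-7 = -1.
v=∞: -149226 < 0 and 2 > 0  ⇒  (a,b)_∞ = +1.
v=19: a=19^1·(≡15), b=19^2·(≡18) mod 19; (15|19)=-1, (18|19)=-1; (−1)^{1·2·9}·(-1)^2·(-1)^1 = -1.
v=17: a=17^5·(≡3), b=17^12·(≡13) mod 17; (3|17)=-1, (13|17)=+1; (−1)^{5·12·8}·(-1)^12·(+1)^5 = +1.
(-149226, 2 / ℚ) ramifies at {2, 3, 11, 19}: a division algebra.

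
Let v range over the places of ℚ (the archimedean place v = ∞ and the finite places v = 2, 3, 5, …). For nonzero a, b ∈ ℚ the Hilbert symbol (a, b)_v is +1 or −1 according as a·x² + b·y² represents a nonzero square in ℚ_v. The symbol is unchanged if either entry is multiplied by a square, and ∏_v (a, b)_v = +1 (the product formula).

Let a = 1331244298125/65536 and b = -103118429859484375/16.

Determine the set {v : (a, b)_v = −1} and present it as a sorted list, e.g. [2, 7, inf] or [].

[3, 37]

Mod squares: a ≡ 236665653, b ≡ -943. Check v ∈ {∞, 2, 3, 5, 7, 17, 19, 23, 37, 41}.
v=5: a=5^4·(≡2), b=5^6·(≡3) mod 5; (2|5)=-1, (3|5)=-1; (−1)^{4·6·2}·(-1)^6·(-1)^4 = +1.
v=19: a=19^1·(≡2), b=19^2·(≡16) mod 19; (2|19)=-1, (16|19)=+1; (−1)^{1·2·9}·(-1)^2·(+1)^1 = +1.
v=37: a=37^1·(≡24), b=37^2·(≡24) mod 37; (24|37)=-1, (24|37)=-1; (−1)^{1·2·18}·(-1)^2·(-1)^1 = -1.
v=41: a=41^1·(≡2), b=41^1·(≡9) mod 41; (2|41)=+1, (9|41)=+1; (−1)^{1·1·20}·(+1)^1·(+1)^1 = +1.
v=17: a=17^1·(≡7), b=17^2·(≡4) mod 17; (7|17)=-1, (4|17)=+1; (−1)^{1·2·8}·(-1)^2·(+1)^1 = +1.
v=7: a=7^1·(≡4), b=7^2·(≡4) mod 7; (4|7)=+1, (4|7)=+1; (−1)^{1·2·3}·(+1)^2·(+1)^1 = +1.
v=3: a=3^3·(≡2), b=3^0·(≡2) mod 3; (2|3)=-1, (2|3)=-1; (−1)^{3·0·1}·(-1)^0·(-1)^3 = -1.
v=2: v_2(a)=-16, v_2(b)=-4; units ≡ 5, 1 (mod 8); ε·ε+αω+βω = 0·0+-16·0+-4·1 ≡ 0  ⇒  (a,b)_2 = +1.
v=∞: 236665653 > 0 and -943 < 0  ⇒  (a,b)_∞ = +1.
v=23: a=23^1·(≡8), b=23^1·(≡21) mod 23; (8|23)=+1, (21|23)=-1; (−1)^{1·1·11}·(+1)^1·(-1)^1 = +1.
|Ram(236665653, -943)| = 2, even; anisotropic at {3, 37}.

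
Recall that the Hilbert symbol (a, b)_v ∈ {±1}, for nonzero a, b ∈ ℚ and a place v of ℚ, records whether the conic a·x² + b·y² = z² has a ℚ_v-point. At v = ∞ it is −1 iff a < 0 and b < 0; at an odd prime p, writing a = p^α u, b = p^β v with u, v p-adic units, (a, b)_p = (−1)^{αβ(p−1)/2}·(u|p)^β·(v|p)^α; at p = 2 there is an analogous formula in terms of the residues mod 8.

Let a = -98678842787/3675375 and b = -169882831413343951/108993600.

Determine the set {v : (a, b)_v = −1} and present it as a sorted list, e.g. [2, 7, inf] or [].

[3, 23, 37, inf]

(a, b) ≡ (-2770005, -31) mod (ℚ^×)²; places V = {2, 3, 5, 7, 11, 17, 23, 29, 31, 37, 43, ∞}.
(a,b)_2: α=0, β=-6; u≡3, v≡1 (mod 8); ε(u)ε(v)=1·0, αω(v)=0·0, βω(u)=-6·1; sum ≡ 0  ⇒  +1.
(a,b)_11: α=-2, u≡9; β=0, v≡10 (mod 11); (9|11)=+1, (10|11)=-1; sign (−1)^0·+1^0·-1^-2 = +1.
(a,b)_37: α=1, u≡6; β=2, v≡32 (mod 37); (6|37)=-1, (32|37)=-1; sign (−1)^0·-1^2·-1^1 = -1.
(a,b)_43: α=2, u≡37; β=2, v≡5 (mod 43); (37|43)=-1, (5|43)=-1; sign (−1)^0·-1^2·-1^2 = +1.
(a,b)_5: α=-3, u≡1; β=-2, v≡1 (mod 5); (1|5)=+1, (1|5)=+1; sign (−1)^0·+1^-2·+1^-3 = +1.
(a,b)_23: α=1, u≡2; β=2, v≡14 (mod 23); (2|23)=+1, (14|23)=-1; sign (−1)^0·+1^2·-1^1 = -1.
(a,b)_31: α=1, u≡16; β=1, v≡26 (mod 31); (16|31)=+1, (26|31)=-1; sign (−1)^1·+1^1·-1^1 = +1.
(a,b)_∞: sgn(-2770005)=−, sgn(-31)=−, so -1.
(a,b)_7: α=1, u≡1; β=2, v≡2 (mod 7); (1|7)=+1, (2|7)=+1; sign (−1)^0·+1^2·+1^1 = +1.
(a,b)_29: α=0, u≡3; β=-2, v≡14 (mod 29); (3|29)=-1, (14|29)=-1; sign (−1)^0·-1^-2·-1^0 = +1.
(a,b)_17: α=2, u≡2; β=4, v≡6 (mod 17); (2|17)=+1, (6|17)=-1; sign (−1)^0·+1^4·-1^2 = +1.
(a,b)_3: α=-5, u≡2; β=-4, v≡2 (mod 3); (2|3)=-1, (2|3)=-1; sign (−1)^0·-1^-4·-1^-5 = -1.
|Ram(-2770005, -31)| = 4, even; anisotropic at {3, 23, 37, ∞}.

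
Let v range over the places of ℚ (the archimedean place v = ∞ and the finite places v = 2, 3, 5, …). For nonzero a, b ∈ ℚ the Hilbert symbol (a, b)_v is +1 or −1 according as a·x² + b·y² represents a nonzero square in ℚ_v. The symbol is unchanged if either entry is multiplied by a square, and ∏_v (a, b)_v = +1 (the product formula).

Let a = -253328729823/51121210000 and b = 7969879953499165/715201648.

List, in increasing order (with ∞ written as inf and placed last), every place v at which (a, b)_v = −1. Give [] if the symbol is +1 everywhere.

[5, 7]

Mod squares: a ≡ -23, b ≡ 13195. Check v ∈ {∞, 2, 3, 5, 7, 13, 17, 19, 23, 29}.
v=29: a=29^0·(≡1), b=29^1·(≡25) mod 29; (1|29)=+1, (25|29)=+1; (−1)^{0·1·14}·(+1)^1·(+1)^0 = +1.
v=17: a=17^-2·(≡12), b=17^0·(≡6) mod 17; (12|17)=-1, (6|17)=-1; (−1)^{-2·0·8}·(-1)^0·(-1)^-2 = +1.
v=5: a=5^-4·(≡2), b=5^1·(≡1) mod 5; (2|5)=-1, (1|5)=+1; (−1)^{-4·1·2}·(-1)^1·(+1)^-4 = -1.
v=∞: -23 < 0 and 13195 > 0  ⇒  (a,b)_∞ = +1.
v=7: a=7^-2·(≡5), b=7^-3·(≡4) mod 7; (5|7)=-1, (4|7)=+1; (−1)^{-2·-3·3}·(-1)^-3·(+1)^-2 = -1.
v=19: a=19^-2·(≡3), b=19^-4·(≡11) mod 19; (3|19)=-1, (11|19)=+1; (−1)^{-2·-4·9}·(-1)^-4·(+1)^-2 = +1.
v=23: a=23^3·(≡10), b=23^6·(≡16) mod 23; (10|23)=-1, (16|23)=+1; (−1)^{3·6·11}·(-1)^6·(+1)^3 = +1.
v=2: v_2(a)=-4, v_2(b)=-4; units ≡ 1, 3 (mod 8); ε·ε+αω+βω = 0·1+-4·1+-4·0 ≡ 0  ⇒  (a,b)_2 = +1.
v=13: a=13^4·(≡9), b=13^5·(≡3) mod 13; (9|13)=+1, (3|13)=+1; (−1)^{4·5·6}·(+1)^5·(+1)^4 = +1.
v=3: a=3^6·(≡1), b=3^0·(≡1) mod 3; (1|3)=+1, (1|3)=+1; (−1)^{6·0·1}·(+1)^0·(+1)^6 = +1.
Ram(-23, 13195) = {5, 7}; no ℚ_5-point on the conic.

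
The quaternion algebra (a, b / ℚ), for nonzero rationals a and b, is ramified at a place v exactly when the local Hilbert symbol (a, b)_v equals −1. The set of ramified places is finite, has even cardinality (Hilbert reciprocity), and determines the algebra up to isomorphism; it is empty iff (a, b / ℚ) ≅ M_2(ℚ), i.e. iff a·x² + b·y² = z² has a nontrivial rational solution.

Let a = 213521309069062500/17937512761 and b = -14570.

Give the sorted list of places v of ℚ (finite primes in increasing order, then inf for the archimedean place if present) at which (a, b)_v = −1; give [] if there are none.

[41, 47]

Mod squares: a ≡ 1801745, b ≡ -14570. Check v ∈ {∞, 2, 3, 5, 7, 11, 17, 19, 31, 41, 47, 53}.
v=3: a=3^8·(≡2), b=3^0·(≡1) mod 3; (2|3)=-1, (1|3)=+1; (−1)^{8·0·1}·(-1)^0·(+1)^8 = +1.
v=41: a=41^1·(≡35), b=41^0·(≡26) mod 41; (35|41)=-1, (26|41)=-1; (−1)^{1·0·20}·(-1)^0·(-1)^1 = -1.
v=∞: 1801745 > 0 and -14570 < 0  ⇒  (a,b)_∞ = +1.
v=19: a=19^-4·(≡3), b=19^0·(≡3) mod 19; (3|19)=-1, (3|19)=-1; (−1)^{-4·0·9}·(-1)^0·(-1)^-4 = +1.
v=7: a=7^-2·(≡4), b=7^0·(≡4) mod 7; (4|7)=+1, (4|7)=+1; (−1)^{-2·0·3}·(+1)^0·(+1)^-2 = +1.
v=2: v_2(a)=2, v_2(b)=1; units ≡ 1, 3 (mod 8); ε·ε+αω+βω = 0·1+2·1+1·0 ≡ 0  ⇒  (a,b)_2 = +1.
v=31: a=31^0·(≡19), b=31^1·(≡26) mod 31; (19|31)=+1, (26|31)=-1; (−1)^{0·1·15}·(+1)^1·(-1)^0 = +1.
v=11: a=11^1·(≡5), b=11^0·(≡5) mod 11; (5|11)=+1, (5|11)=+1; (−1)^{1·0·5}·(+1)^0·(+1)^1 = +1.
v=5: a=5^7·(≡4), b=5^1·(≡1) mod 5; (4|5)=+1, (1|5)=+1; (−1)^{7·1·2}·(+1)^1·(+1)^7 = +1.
v=53: a=53^-2·(≡1), b=53^0·(≡5) mod 53; (1|53)=+1, (5|53)=-1; (−1)^{-2·0·26}·(+1)^0·(-1)^-2 = +1.
v=17: a=17^3·(≡10), b=17^0·(≡16) mod 17; (10|17)=-1, (16|17)=+1; (−1)^{3·0·8}·(-1)^0·(+1)^3 = +1.
v=47: a=47^1·(≡19), b=47^1·(≡19) mod 47; (19|47)=-1, (19|47)=-1; (−1)^{1·1·23}·(-1)^1·(-1)^1 = -1.
Ram(1801745, -14570) = {41, 47}; no ℚ_41-point on the conic.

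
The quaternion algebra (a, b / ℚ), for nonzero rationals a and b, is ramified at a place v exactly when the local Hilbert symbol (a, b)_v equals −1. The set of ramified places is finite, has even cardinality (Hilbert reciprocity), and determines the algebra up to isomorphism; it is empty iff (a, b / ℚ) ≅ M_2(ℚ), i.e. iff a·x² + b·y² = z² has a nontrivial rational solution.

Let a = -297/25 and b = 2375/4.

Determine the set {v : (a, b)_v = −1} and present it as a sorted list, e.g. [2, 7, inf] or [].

[2, 3, 5, 11]

(a, b) ≡ (-33, 95) mod (ℚ^×)²; places V = {2, 3, 5, 11, 19, ∞}.
(a,b)_5: α=-2, u≡3; β=3, v≡1 (mod 5); (3|5)=-1, (1|5)=+1; sign (−1)^0·-1^3·+1^-2 = -1.
(a,b)_11: α=1, u≡2; β=0, v≡8 (mod 11); (2|11)=-1, (8|11)=-1; sign (−1)^0·-1^0·-1^1 = -1.
(a,b)_19: α=0, u≡17; β=1, v≡17 (mod 19); (17|19)=+1, (17|19)=+1; sign (−1)^0·+1^1·+1^0 = +1.
(a,b)_3: α=3, u≡1; β=0, v≡2 (mod 3); (1|3)=+1, (2|3)=-1; sign (−1)^0·+1^0·-1^3 = -1.
(a,b)_∞: sgn(-33)=−, sgn(95)=+, so +1.
(a,b)_2: α=0, β=-2; u≡7, v≡7 (mod 8); ε(u)ε(v)=1·1, αω(v)=0·0, βω(u)=-2·0; sum ≡ 1  ⇒  -1.
Ram(-33, 95) = {2, 3, 5, 11}; no ℚ_2-point on the conic.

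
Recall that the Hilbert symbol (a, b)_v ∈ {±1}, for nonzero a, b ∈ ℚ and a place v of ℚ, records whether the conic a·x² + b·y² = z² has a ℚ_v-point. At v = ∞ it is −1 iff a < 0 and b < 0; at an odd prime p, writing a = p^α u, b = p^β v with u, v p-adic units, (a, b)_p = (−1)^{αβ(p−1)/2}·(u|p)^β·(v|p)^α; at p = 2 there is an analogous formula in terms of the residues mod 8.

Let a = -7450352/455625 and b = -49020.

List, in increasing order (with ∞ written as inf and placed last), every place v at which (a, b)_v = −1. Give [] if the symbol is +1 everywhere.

[5, inf]

Mod squares: a ≡ -9503, b ≡ -12255. Check v ∈ {∞, 2, 3, 5, 7, 13, 17, 19, 43}.
v=17: a=17^1·(≡9), b=17^0·(≡8) mod 17; (9|17)=+1, (8|17)=+1; (−1)^{1·0·8}·(+1)^0·(+1)^1 = +1.
v=5: a=5^-4·(≡2), b=5^1·(≡1) mod 5; (2|5)=-1, (1|5)=+1; (−1)^{-4·1·2}·(-1)^1·(+1)^-4 = -1.
v=3: a=3^-6·(≡1), b=3^1·(≡1) mod 3; (1|3)=+1, (1|3)=+1; (−1)^{-6·1·1}·(+1)^1·(+1)^-6 = +1.
v=19: a=19^0·(≡16), b=19^1·(≡4) mod 19; (16|19)=+1, (4|19)=+1; (−1)^{0·1·9}·(+1)^1·(+1)^0 = +1.
v=7: a=7^2·(≡3), b=7^0·(≡1) mod 7; (3|7)=-1, (1|7)=+1; (−1)^{2·0·3}·(-1)^0·(+1)^2 = +1.
v=2: v_2(a)=4, v_2(b)=2; units ≡ 1, 1 (mod 8); ε·ε+αω+βω = 0·0+4·0+2·0 ≡ 0  ⇒  (a,b)_2 = +1.
v=43: a=43^1·(≡20), b=43^1·(≡21) mod 43; (20|43)=-1, (21|43)=+1; (−1)^{1·1·21}·(-1)^1·(+1)^1 = +1.
v=∞: -9503 < 0 and -12255 < 0  ⇒  (a,b)_∞ = -1.
v=13: a=13^1·(≡1), b=13^0·(≡3) mod 13; (1|13)=+1, (3|13)=+1; (−1)^{1·0·6}·(+1)^0·(+1)^1 = +1.
|Ram(-9503, -12255)| = 2, even; anisotropic at {5, ∞}.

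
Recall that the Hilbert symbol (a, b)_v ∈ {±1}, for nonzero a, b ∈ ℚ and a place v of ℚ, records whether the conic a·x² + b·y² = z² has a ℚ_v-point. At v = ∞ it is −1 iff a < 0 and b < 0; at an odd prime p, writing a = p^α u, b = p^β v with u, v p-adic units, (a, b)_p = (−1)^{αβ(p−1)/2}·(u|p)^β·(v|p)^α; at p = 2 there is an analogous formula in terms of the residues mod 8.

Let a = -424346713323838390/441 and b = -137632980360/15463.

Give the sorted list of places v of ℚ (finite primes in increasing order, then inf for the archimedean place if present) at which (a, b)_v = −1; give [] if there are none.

[2, 3, 5, 7, 37, inf]

Mod squares: a ≡ -310, b ≡ -286394430. Check v ∈ {∞, 2, 3, 5, 7, 29, 31, 37, 41, 47}.
v=29: a=29^6·(≡20), b=29^3·(≡17) mod 29; (20|29)=+1, (17|29)=-1; (−1)^{6·3·14}·(+1)^3·(-1)^6 = +1.
v=7: a=7^-2·(≡3), b=7^-1·(≡5) mod 7; (3|7)=-1, (5|7)=-1; (−1)^{-2·-1·3}·(-1)^-1·(-1)^-2 = -1.
v=37: a=37^2·(≡24), b=37^1·(≡12) mod 37; (24|37)=-1, (12|37)=+1; (−1)^{2·1·18}·(-1)^1·(+1)^2 = -1.
v=47: a=47^0·(≡29), b=47^-2·(≡5) mod 47; (29|47)=-1, (5|47)=-1; (−1)^{0·-2·23}·(-1)^-2·(-1)^0 = +1.
v=3: a=3^-2·(≡2), b=3^1·(≡2) mod 3; (2|3)=-1, (2|3)=-1; (−1)^{-2·1·1}·(-1)^1·(-1)^-2 = -1.
v=5: a=5^1·(≡2), b=5^1·(≡1) mod 5; (2|5)=-1, (1|5)=+1; (−1)^{1·1·2}·(-1)^1·(+1)^1 = -1.
v=2: v_2(a)=1, v_2(b)=3; units ≡ 5, 1 (mod 8); ε·ε+αω+βω = 0·0+1·0+3·1 ≡ 1  ⇒  (a,b)_2 = -1.
v=∞: -310 < 0 and -286394430 < 0  ⇒  (a,b)_∞ = -1.
v=31: a=31^1·(≡24), b=31^1·(≡10) mod 31; (24|31)=-1, (10|31)=+1; (−1)^{1·1·15}·(-1)^1·(+1)^1 = +1.
v=41: a=41^2·(≡21), b=41^1·(≡3) mod 41; (21|41)=+1, (3|41)=-1; (−1)^{2·1·20}·(+1)^1·(-1)^2 = +1.
(-310, -286394430 / ℚ) ramifies at {2, 3, 5, 7, 37, ∞}: a division algebra.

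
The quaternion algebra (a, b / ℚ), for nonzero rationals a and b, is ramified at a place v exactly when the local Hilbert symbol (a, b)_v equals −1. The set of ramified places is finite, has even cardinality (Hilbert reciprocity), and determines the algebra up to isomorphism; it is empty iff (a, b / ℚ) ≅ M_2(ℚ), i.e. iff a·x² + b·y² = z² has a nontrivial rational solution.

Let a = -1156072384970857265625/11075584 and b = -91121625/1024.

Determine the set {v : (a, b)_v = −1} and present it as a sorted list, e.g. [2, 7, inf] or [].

Mod squares: a ≡ -60865, b ≡ -8265. Check v ∈ {∞, 2, 3, 5, 7, 13, 19, 23, 29, 37, 47}.
v=29: a=29^4·(≡28), b=29^1·(≡6) mod 29; (28|29)=+1, (6|29)=+1; (−1)^{4·1·14}·(+1)^1·(+1)^4 = +1.
v=∞: -60865 < 0 and -8265 < 0  ⇒  (a,b)_∞ = -1.
v=2: v_2(a)=-16, v_2(b)=-10; units ≡ 7, 7 (mod 8); ε·ε+αω+βω = 1·1+-16·0+-10·0 ≡ 1  ⇒  (a,b)_2 = -1.
v=7: a=7^1·(≡5), b=7^2·(≡1) mod 7; (5|7)=-1, (1|7)=+1; (−1)^{1·2·3}·(-1)^2·(+1)^1 = +1.
v=47: a=47^1·(≡24), b=47^0·(≡14) mod 47; (24|47)=+1, (14|47)=+1; (−1)^{1·0·23}·(+1)^0·(+1)^1 = +1.
v=3: a=3^2·(≡2), b=3^3·(≡2) mod 3; (2|3)=-1, (2|3)=-1; (−1)^{2·3·1}·(-1)^3·(-1)^2 = -1.
v=5: a=5^7·(≡3), b=5^3·(≡3) mod 5; (3|5)=-1, (3|5)=-1; (−1)^{7·3·2}·(-1)^3·(-1)^7 = +1.
v=19: a=19^2·(≡1), b=19^1·(≡14) mod 19; (1|19)=+1, (14|19)=-1; (−1)^{2·1·9}·(+1)^1·(-1)^2 = +1.
v=13: a=13^-2·(≡9), b=13^0·(≡12) mod 13; (9|13)=+1, (12|13)=+1; (−1)^{-2·0·6}·(+1)^0·(+1)^-2 = +1.
v=23: a=23^2·(≡1), b=23^0·(≡10) mod 23; (1|23)=+1, (10|23)=-1; (−1)^{2·0·11}·(+1)^0·(-1)^2 = +1.
v=37: a=37^1·(≡2), b=37^0·(≡5) mod 37; (2|37)=-1, (5|37)=-1; (−1)^{1·0·18}·(-1)^0·(-1)^1 = -1.
Ram(-60865, -8265) = {2, 3, 37, ∞}; no ℚ_2-point on the conic.

[2, 3, 37, inf]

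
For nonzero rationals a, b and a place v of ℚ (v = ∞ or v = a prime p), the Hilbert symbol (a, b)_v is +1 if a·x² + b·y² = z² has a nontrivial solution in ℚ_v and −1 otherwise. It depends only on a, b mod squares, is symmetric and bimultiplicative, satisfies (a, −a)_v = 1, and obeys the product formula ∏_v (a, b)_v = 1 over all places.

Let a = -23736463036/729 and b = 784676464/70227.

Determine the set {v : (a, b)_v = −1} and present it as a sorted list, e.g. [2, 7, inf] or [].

Mod squares: a ≡ -290191, b ≡ 870573. Check v ∈ {∞, 2, 3, 11, 13, 17, 23, 31, 37}.
v=31: a=31^1·(≡5), b=31^1·(≡2) mod 31; (5|31)=+1, (2|31)=+1; (−1)^{1·1·15}·(+1)^1·(+1)^1 = -1.
v=23: a=23^1·(≡5), b=23^1·(≡1) mod 23; (5|23)=-1, (1|23)=+1; (−1)^{1·1·11}·(-1)^1·(+1)^1 = +1.
v=2: v_2(a)=2, v_2(b)=4; units ≡ 1, 5 (mod 8); ε·ε+αω+βω = 0·0+2·1+4·0 ≡ 0  ⇒  (a,b)_2 = +1.
v=17: a=17^0·(≡13), b=17^-2·(≡7) mod 17; (13|17)=+1, (7|17)=-1; (−1)^{0·-2·8}·(+1)^-2·(-1)^0 = +1.
v=∞: -290191 < 0 and 870573 > 0  ⇒  (a,b)_∞ = +1.
v=13: a=13^2·(≡11), b=13^2·(≡2) mod 13; (11|13)=-1, (2|13)=-1; (−1)^{2·2·6}·(-1)^2·(-1)^2 = +1.
v=3: a=3^-6·(≡2), b=3^-5·(≡1) mod 3; (2|3)=-1, (1|3)=+1; (−1)^{-6·-5·1}·(-1)^-5·(+1)^-6 = -1.
v=11: a=11^3·(≡6), b=11^1·(≡9) mod 11; (6|11)=-1, (9|11)=+1; (−1)^{3·1·5}·(-1)^1·(+1)^3 = +1.
v=37: a=37^1·(≡1), b=37^1·(≡34) mod 37; (1|37)=+1, (34|37)=+1; (−1)^{1·1·18}·(+1)^1·(+1)^1 = +1.
(-290191, 870573 / ℚ) ramifies at {3, 31}: a division algebra.

[3, 31]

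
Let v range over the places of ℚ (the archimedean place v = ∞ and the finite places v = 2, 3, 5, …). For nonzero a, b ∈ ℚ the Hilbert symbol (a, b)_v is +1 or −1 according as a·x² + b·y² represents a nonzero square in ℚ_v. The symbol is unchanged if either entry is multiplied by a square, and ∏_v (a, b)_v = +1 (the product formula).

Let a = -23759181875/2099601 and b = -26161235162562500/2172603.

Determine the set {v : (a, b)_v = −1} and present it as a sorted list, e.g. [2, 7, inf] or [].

[7, 11, 13, inf]

Mod squares: a ≡ -11, b ≡ -3003. Check v ∈ {∞, 2, 3, 5, 7, 11, 13, 23, 37}.
v=13: a=13^4·(≡6), b=13^5·(≡10) mod 13; (6|13)=-1, (10|13)=+1; (−1)^{4·5·6}·(-1)^5·(+1)^4 = -1.
v=3: a=3^-4·(≡1), b=3^-1·(≡1) mod 3; (1|3)=+1, (1|3)=+1; (−1)^{-4·-1·1}·(+1)^-1·(+1)^-4 = +1.
v=7: a=7^-2·(≡6), b=7^1·(≡6) mod 7; (6|7)=-1, (6|7)=-1; (−1)^{-2·1·3}·(-1)^1·(-1)^-2 = -1.
v=23: a=23^-2·(≡6), b=23^-2·(≡11) mod 23; (6|23)=+1, (11|23)=-1; (−1)^{-2·-2·11}·(+1)^-2·(-1)^-2 = +1.
v=37: a=37^0·(≡25), b=37^-2·(≡23) mod 37; (25|37)=+1, (23|37)=-1; (−1)^{0·-2·18}·(+1)^-2·(-1)^0 = +1.
v=2: v_2(a)=0, v_2(b)=2; units ≡ 5, 5 (mod 8); ε·ε+αω+βω = 0·0+0·1+2·1 ≡ 0  ⇒  (a,b)_2 = +1.
v=11: a=11^3·(≡6), b=11^5·(≡2) mod 11; (6|11)=-1, (2|11)=-1; (−1)^{3·5·5}·(-1)^5·(-1)^3 = -1.
v=∞: -11 < 0 and -3003 < 0  ⇒  (a,b)_∞ = -1.
v=5: a=5^4·(≡4), b=5^6·(≡2) mod 5; (4|5)=+1, (2|5)=-1; (−1)^{4·6·2}·(+1)^6·(-1)^4 = +1.
|Ram(-11, -3003)| = 4, even; anisotropic at {7, 11, 13, ∞}.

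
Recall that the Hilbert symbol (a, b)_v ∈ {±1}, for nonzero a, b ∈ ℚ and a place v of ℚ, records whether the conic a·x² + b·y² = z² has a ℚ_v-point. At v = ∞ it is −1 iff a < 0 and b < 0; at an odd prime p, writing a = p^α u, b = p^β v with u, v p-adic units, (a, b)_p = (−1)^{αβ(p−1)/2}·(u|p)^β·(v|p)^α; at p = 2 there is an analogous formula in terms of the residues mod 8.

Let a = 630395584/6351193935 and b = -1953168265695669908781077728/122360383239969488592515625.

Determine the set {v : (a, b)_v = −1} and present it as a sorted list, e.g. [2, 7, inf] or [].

[2, 3, 5, 17]

(a, b) ≡ (1365, -238) mod (ℚ^×)²; places V = {2, 3, 5, 7, 11, 13, 17, 19, 47, ∞}.
(a,b)_11: α=0, u≡3; β=-2, v≡5 (mod 11); (3|11)=+1, (5|11)=+1; sign (−1)^0·+1^-2·+1^0 = +1.
(a,b)_5: α=-1, u≡2; β=-6, v≡2 (mod 5); (2|5)=-1, (2|5)=-1; sign (−1)^0·-1^-6·-1^-1 = -1.
(a,b)_47: α=2, u≡28; β=6, v≡30 (mod 47); (28|47)=+1, (30|47)=-1; sign (−1)^0·+1^6·-1^2 = +1.
(a,b)_2: α=6, β=5; u≡5, v≡1 (mod 8); ε(u)ε(v)=0·0, αω(v)=6·0, βω(u)=5·1; sum ≡ 1  ⇒  -1.
(a,b)_3: α=-3, u≡2; β=-4, v≡2 (mod 3); (2|3)=-1, (2|3)=-1; sign (−1)^0·-1^-4·-1^-3 = -1.
(a,b)_17: α=0, u≡5; β=3, v≡5 (mod 17); (5|17)=-1, (5|17)=-1; sign (−1)^0·-1^3·-1^0 = -1.
(a,b)_19: α=-6, u≡9; β=-14, v≡11 (mod 19); (9|19)=+1, (11|19)=+1; sign (−1)^0·+1^-14·+1^-6 = +1.
(a,b)_13: α=1, u≡12; β=4, v≡3 (mod 13); (12|13)=+1, (3|13)=+1; sign (−1)^0·+1^4·+1^1 = +1.
(a,b)_∞: sgn(1365)=+, sgn(-238)=−, so +1.
(a,b)_7: α=3, u≡5; β=9, v≡1 (mod 7); (5|7)=-1, (1|7)=+1; sign (−1)^1·-1^9·+1^3 = +1.
Ram(1365, -238) = {2, 3, 5, 17}; no ℚ_2-point on the conic.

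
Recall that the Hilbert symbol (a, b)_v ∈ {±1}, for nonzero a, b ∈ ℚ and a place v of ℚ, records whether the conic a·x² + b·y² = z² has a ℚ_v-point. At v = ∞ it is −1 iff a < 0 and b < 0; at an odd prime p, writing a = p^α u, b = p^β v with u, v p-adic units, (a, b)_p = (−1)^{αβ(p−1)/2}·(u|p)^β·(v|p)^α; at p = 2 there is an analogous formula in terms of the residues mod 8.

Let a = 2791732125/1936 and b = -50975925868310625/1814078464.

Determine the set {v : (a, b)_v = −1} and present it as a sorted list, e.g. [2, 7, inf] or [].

(a, b) ≡ (13485, -2697) mod (ℚ^×)²; places V = {2, 3, 5, 7, 11, 13, 29, 31, ∞}.
(a,b)_29: α=1, u≡5; β=1, v≡13 (mod 29); (5|29)=+1, (13|29)=+1; sign (−1)^0·+1^1·+1^1 = +1.
(a,b)_2: α=-4, β=-10; u≡5, v≡7 (mod 8); ε(u)ε(v)=0·1, αω(v)=-4·0, βω(u)=-10·1; sum ≡ 0  ⇒  +1.
(a,b)_31: α=1, u≡16; β=1, v≡3 (mod 31); (16|31)=+1, (3|31)=-1; sign (−1)^1·+1^1·-1^1 = +1.
(a,b)_∞: sgn(13485)=+, sgn(-2697)=−, so +1.
(a,b)_5: α=3, u≡2; β=4, v≡2 (mod 5); (2|5)=-1, (2|5)=-1; sign (−1)^0·-1^4·-1^3 = -1.
(a,b)_3: α=1, u≡1; β=3, v≡1 (mod 3); (1|3)=+1, (1|3)=+1; sign (−1)^1·+1^3·+1^1 = -1.
(a,b)_7: α=2, u≡3; β=6, v≡3 (mod 7); (3|7)=-1, (3|7)=-1; sign (−1)^0·-1^6·-1^2 = +1.
(a,b)_11: α=-2, u≡10; β=-6, v≡5 (mod 11); (10|11)=-1, (5|11)=+1; sign (−1)^0·-1^-6·+1^-2 = +1.
(a,b)_13: α=2, u≡1; β=4, v≡5 (mod 13); (1|13)=+1, (5|13)=-1; sign (−1)^0·+1^4·-1^2 = +1.
Ram(13485, -2697) = {3, 5}; no ℚ_3-point on the conic.

[3, 5]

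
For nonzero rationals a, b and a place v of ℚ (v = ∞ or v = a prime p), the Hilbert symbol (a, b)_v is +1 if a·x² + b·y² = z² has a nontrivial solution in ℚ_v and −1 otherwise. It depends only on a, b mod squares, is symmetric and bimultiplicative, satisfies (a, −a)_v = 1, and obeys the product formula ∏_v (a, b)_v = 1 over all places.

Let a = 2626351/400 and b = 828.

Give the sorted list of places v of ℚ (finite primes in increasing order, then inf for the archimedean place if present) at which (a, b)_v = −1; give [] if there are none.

Mod squares: a ≡ 53599, b ≡ 23. Check v ∈ {∞, 2, 3, 5, 7, 13, 19, 23, 31}.
v=31: a=31^1·(≡11), b=31^0·(≡22) mod 31; (11|31)=-1, (22|31)=-1; (−1)^{1·0·15}·(-1)^0·(-1)^1 = -1.
v=23: a=23^0·(≡3), b=23^1·(≡13) mod 23; (3|23)=+1, (13|23)=+1; (−1)^{0·1·11}·(+1)^1·(+1)^0 = +1.
v=2: v_2(a)=-4, v_2(b)=2; units ≡ 7, 7 (mod 8); ε·ε+αω+βω = 1·1+-4·0+2·0 ≡ 1  ⇒  (a,b)_2 = -1.
v=3: a=3^0·(≡1), b=3^2·(≡2) mod 3; (1|3)=+1, (2|3)=-1; (−1)^{0·2·1}·(+1)^2·(-1)^0 = +1.
v=7: a=7^3·(≡6), b=7^0·(≡2) mod 7; (6|7)=-1, (2|7)=+1; (−1)^{3·0·3}·(-1)^0·(+1)^3 = +1.
v=∞: 53599 > 0 and 23 > 0  ⇒  (a,b)_∞ = +1.
v=5: a=5^-2·(≡1), b=5^0·(≡3) mod 5; (1|5)=+1, (3|5)=-1; (−1)^{-2·0·2}·(+1)^0·(-1)^-2 = +1.
v=19: a=19^1·(≡4), b=19^0·(≡11) mod 19; (4|19)=+1, (11|19)=+1; (−1)^{1·0·9}·(+1)^0·(+1)^1 = +1.
v=13: a=13^1·(≡2), b=13^0·(≡9) mod 13; (2|13)=-1, (9|13)=+1; (−1)^{1·0·6}·(-1)^0·(+1)^1 = +1.
(53599, 23 / ℚ) ramifies at {2, 31}: a division algebra.

[2, 31]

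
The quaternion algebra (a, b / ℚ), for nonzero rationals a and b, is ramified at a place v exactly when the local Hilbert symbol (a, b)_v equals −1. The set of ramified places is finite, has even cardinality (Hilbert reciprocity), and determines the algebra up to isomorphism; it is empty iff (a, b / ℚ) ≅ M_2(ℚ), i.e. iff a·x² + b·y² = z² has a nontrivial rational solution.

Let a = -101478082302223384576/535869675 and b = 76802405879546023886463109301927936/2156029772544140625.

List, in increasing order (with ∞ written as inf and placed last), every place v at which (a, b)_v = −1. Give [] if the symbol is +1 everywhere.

[2, 11]

(a, b) ≡ (-3, 858) mod (ℚ^×)²; places V = {2, 3, 5, 7, 11, 13, 17, 19, 29, 31, 37, ∞}.
(a,b)_5: α=-2, u≡2; β=-8, v≡2 (mod 5); (2|5)=-1, (2|5)=-1; sign (−1)^0·-1^-8·-1^-2 = +1.
(a,b)_13: α=4, u≡9; β=7, v≡12 (mod 13); (9|13)=+1, (12|13)=+1; sign (−1)^0·+1^7·+1^4 = +1.
(a,b)_2: α=16, β=17; u≡5, v≡5 (mod 8); ε(u)ε(v)=0·0, αω(v)=16·1, βω(u)=17·1; sum ≡ 1  ⇒  -1.
(a,b)_29: α=2, u≡14; β=6, v≡26 (mod 29); (14|29)=-1, (26|29)=-1; sign (−1)^0·-1^6·-1^2 = +1.
(a,b)_17: α=0, u≡14; β=-2, v≡13 (mod 17); (14|17)=-1, (13|17)=+1; sign (−1)^0·-1^-2·+1^0 = +1.
(a,b)_37: α=2, u≡3; β=0, v≡36 (mod 37); (3|37)=+1, (36|37)=+1; sign (−1)^0·+1^0·+1^2 = +1.
(a,b)_11: α=-2, u≡8; β=-3, v≡4 (mod 11); (8|11)=-1, (4|11)=+1; sign (−1)^0·-1^-3·+1^-2 = -1.
(a,b)_3: α=-11, u≡2; β=-15, v≡1 (mod 3); (2|3)=-1, (1|3)=+1; sign (−1)^1·-1^-15·+1^-11 = +1.
(a,b)_7: α=2, u≡1; β=2, v≡2 (mod 7); (1|7)=+1, (2|7)=+1; sign (−1)^0·+1^2·+1^2 = +1.
(a,b)_31: α=2, u≡5; β=6, v≡30 (mod 31); (5|31)=+1, (30|31)=-1; sign (−1)^0·+1^6·-1^2 = +1.
(a,b)_∞: sgn(-3)=−, sgn(858)=+, so +1.
(a,b)_19: α=0, u≡11; β=2, v≡8 (mod 19); (11|19)=+1, (8|19)=-1; sign (−1)^0·+1^2·-1^0 = +1.
Ram(-3, 858) = {2, 11}; no ℚ_2-point on the conic.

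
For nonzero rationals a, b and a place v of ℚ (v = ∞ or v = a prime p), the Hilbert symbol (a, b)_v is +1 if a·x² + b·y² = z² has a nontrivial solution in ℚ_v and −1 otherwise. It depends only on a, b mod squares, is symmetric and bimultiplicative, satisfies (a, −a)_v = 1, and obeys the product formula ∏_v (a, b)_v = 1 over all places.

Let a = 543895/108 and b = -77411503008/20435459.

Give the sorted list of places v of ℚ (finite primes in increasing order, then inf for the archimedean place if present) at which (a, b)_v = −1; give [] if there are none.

[2, 5, 11, 19, 29, 37]

(a, b) ≡ (13485, -46398) mod (ℚ^×)²; places V = {2, 3, 5, 7, 11, 17, 19, 29, 31, 37, 47, ∞}.
(a,b)_7: α=0, u≡3; β=2, v≡3 (mod 7); (3|7)=-1, (3|7)=-1; sign (−1)^0·-1^2·-1^0 = +1.
(a,b)_2: α=-2, β=5; u≡5, v≡1 (mod 8); ε(u)ε(v)=0·0, αω(v)=-2·0, βω(u)=5·1; sum ≡ 1  ⇒  -1.
(a,b)_∞: sgn(13485)=+, sgn(-46398)=−, so +1.
(a,b)_19: α=0, u≡3; β=1, v≡16 (mod 19); (3|19)=-1, (16|19)=+1; sign (−1)^0·-1^1·+1^0 = -1.
(a,b)_31: α=1, u≡2; β=0, v≡16 (mod 31); (2|31)=+1, (16|31)=+1; sign (−1)^0·+1^0·+1^1 = +1.
(a,b)_3: α=-3, u≡1; β=5, v≡2 (mod 3); (1|3)=+1, (2|3)=-1; sign (−1)^1·+1^5·-1^-3 = +1.
(a,b)_17: α=0, u≡8; β=2, v≡6 (mod 17); (8|17)=+1, (6|17)=-1; sign (−1)^0·+1^2·-1^0 = +1.
(a,b)_5: α=1, u≡3; β=0, v≡3 (mod 5); (3|5)=-1, (3|5)=-1; sign (−1)^0·-1^0·-1^1 = -1.
(a,b)_11: α=2, u≡2; β=-1, v≡7 (mod 11); (2|11)=-1, (7|11)=-1; sign (−1)^0·-1^-1·-1^2 = -1.
(a,b)_37: α=0, u≡14; β=1, v≡4 (mod 37); (14|37)=-1, (4|37)=+1; sign (−1)^0·-1^1·+1^0 = -1.
(a,b)_47: α=0, u≡31; β=-2, v≡44 (mod 47); (31|47)=-1, (44|47)=-1; sign (−1)^0·-1^-2·-1^0 = +1.
(a,b)_29: α=1, u≡1; β=-2, v≡26 (mod 29); (1|29)=+1, (26|29)=-1; sign (−1)^0·+1^-2·-1^1 = -1.
Ram(13485, -46398) = {2, 5, 11, 19, 29, 37}; no ℚ_2-point on the conic.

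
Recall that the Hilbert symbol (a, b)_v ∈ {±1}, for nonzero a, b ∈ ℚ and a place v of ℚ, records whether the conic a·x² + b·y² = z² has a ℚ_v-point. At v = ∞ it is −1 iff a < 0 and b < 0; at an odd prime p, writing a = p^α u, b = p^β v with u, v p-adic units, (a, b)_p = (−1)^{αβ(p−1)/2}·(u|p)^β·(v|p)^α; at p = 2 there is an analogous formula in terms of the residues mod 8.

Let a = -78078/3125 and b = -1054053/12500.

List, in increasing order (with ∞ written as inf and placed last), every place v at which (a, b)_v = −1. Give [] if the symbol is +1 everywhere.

[3, inf]

Mod squares: a ≡ -2310, b ≡ -385. Check v ∈ {∞, 2, 3, 5, 7, 11, 13}.
v=3: a=3^1·(≡1), b=3^4·(≡2) mod 3; (1|3)=+1, (2|3)=-1; (−1)^{1·4·1}·(+1)^4·(-1)^1 = -1.
v=11: a=11^1·(≡8), b=11^1·(≡5) mod 11; (8|11)=-1, (5|11)=+1; (−1)^{1·1·5}·(-1)^1·(+1)^1 = +1.
v=2: v_2(a)=1, v_2(b)=-2; units ≡ 5, 7 (mod 8); ε·ε+αω+βω = 0·1+1·0+-2·1 ≡ 0  ⇒  (a,b)_2 = +1.
v=∞: -2310 < 0 and -385 < 0  ⇒  (a,b)_∞ = -1.
v=7: a=7^1·(≡6), b=7^1·(≡1) mod 7; (6|7)=-1, (1|7)=+1; (−1)^{1·1·3}·(-1)^1·(+1)^1 = +1.
v=13: a=13^2·(≡9), b=13^2·(≡6) mod 13; (9|13)=+1, (6|13)=-1; (−1)^{2·2·6}·(+1)^2·(-1)^2 = +1.
v=5: a=5^-5·(≡2), b=5^-5·(≡3) mod 5; (2|5)=-1, (3|5)=-1; (−1)^{-5·-5·2}·(-1)^-5·(-1)^-5 = +1.
|Ram(-2310, -385)| = 2, even; anisotropic at {3, ∞}.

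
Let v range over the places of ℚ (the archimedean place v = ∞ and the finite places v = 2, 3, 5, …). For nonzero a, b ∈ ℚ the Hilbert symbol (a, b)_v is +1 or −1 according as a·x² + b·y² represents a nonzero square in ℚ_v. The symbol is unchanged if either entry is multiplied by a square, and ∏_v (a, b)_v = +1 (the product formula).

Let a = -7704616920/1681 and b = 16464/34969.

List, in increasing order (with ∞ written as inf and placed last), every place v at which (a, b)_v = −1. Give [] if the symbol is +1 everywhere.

[2, 3, 7, 13]

(a, b) ≡ (-6630, 21) mod (ℚ^×)²; places V = {2, 3, 5, 7, 11, 13, 17, 41, ∞}.
(a,b)_13: α=1, u≡9; β=0, v≡7 (mod 13); (9|13)=+1, (7|13)=-1; sign (−1)^0·+1^0·-1^1 = -1.
(a,b)_5: α=1, u≡1; β=0, v≡1 (mod 5); (1|5)=+1, (1|5)=+1; sign (−1)^0·+1^0·+1^1 = +1.
(a,b)_11: α=2, u≡4; β=-2, v≡10 (mod 11); (4|11)=+1, (10|11)=-1; sign (−1)^0·+1^-2·-1^2 = +1.
(a,b)_41: α=-2, u≡6; β=0, v≡25 (mod 41); (6|41)=-1, (25|41)=+1; sign (−1)^0·-1^0·+1^-2 = +1.
(a,b)_7: α=4, u≡6; β=3, v≡5 (mod 7); (6|7)=-1, (5|7)=-1; sign (−1)^0·-1^3·-1^4 = -1.
(a,b)_∞: sgn(-6630)=−, sgn(21)=+, so +1.
(a,b)_3: α=1, u≡1; β=1, v≡1 (mod 3); (1|3)=+1, (1|3)=+1; sign (−1)^1·+1^1·+1^1 = -1.
(a,b)_17: α=1, u≡1; β=-2, v≡4 (mod 17); (1|17)=+1, (4|17)=+1; sign (−1)^0·+1^-2·+1^1 = +1.
(a,b)_2: α=3, β=4; u≡5, v≡5 (mod 8); ε(u)ε(v)=0·0, αω(v)=3·1, βω(u)=4·1; sum ≡ 1  ⇒  -1.
Ram(-6630, 21) = {2, 3, 7, 13}; no ℚ_2-point on the conic.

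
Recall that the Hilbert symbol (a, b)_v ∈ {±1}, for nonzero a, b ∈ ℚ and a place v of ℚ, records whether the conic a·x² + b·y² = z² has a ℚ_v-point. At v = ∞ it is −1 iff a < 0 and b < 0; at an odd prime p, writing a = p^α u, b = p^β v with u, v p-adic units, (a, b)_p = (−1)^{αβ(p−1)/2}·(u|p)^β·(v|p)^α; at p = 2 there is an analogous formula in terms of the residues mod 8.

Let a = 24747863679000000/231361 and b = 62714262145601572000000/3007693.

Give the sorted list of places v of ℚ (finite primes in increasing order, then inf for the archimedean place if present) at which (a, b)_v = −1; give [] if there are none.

[7, 13]

(a, b) ≡ (119, 46189) mod (ℚ^×)²; places V = {2, 3, 5, 7, 11, 13, 17, 19, 23, 37, ∞}.
(a,b)_11: α=2, u≡4; β=3, v≡6 (mod 11); (4|11)=+1, (6|11)=-1; sign (−1)^0·+1^3·-1^2 = +1.
(a,b)_5: α=6, u≡1; β=6, v≡1 (mod 5); (1|5)=+1, (1|5)=+1; sign (−1)^0·+1^6·+1^6 = +1.
(a,b)_∞: sgn(119)=+, sgn(46189)=+, so +1.
(a,b)_13: α=-2, u≡8; β=-3, v≡3 (mod 13); (8|13)=-1, (3|13)=+1; sign (−1)^0·-1^-3·+1^-2 = -1.
(a,b)_23: α=2, u≡9; β=4, v≡10 (mod 23); (9|23)=+1, (10|23)=-1; sign (−1)^0·+1^4·-1^2 = +1.
(a,b)_2: α=6, β=8; u≡7, v≡5 (mod 8); ε(u)ε(v)=1·0, αω(v)=6·1, βω(u)=8·0; sum ≡ 0  ⇒  +1.
(a,b)_7: α=1, u≡6; β=0, v≡3 (mod 7); (6|7)=-1, (3|7)=-1; sign (−1)^0·-1^0·-1^1 = -1.
(a,b)_19: α=2, u≡1; β=5, v≡10 (mod 19); (1|19)=+1, (10|19)=-1; sign (−1)^0·+1^5·-1^2 = +1.
(a,b)_17: α=1, u≡12; β=1, v≡11 (mod 17); (12|17)=-1, (11|17)=-1; sign (−1)^0·-1^1·-1^1 = +1.
(a,b)_3: α=2, u≡2; β=0, v≡1 (mod 3); (2|3)=-1, (1|3)=+1; sign (−1)^0·-1^0·+1^2 = +1.
(a,b)_37: α=-2, u≡15; β=-2, v≡15 (mod 37); (15|37)=-1, (15|37)=-1; sign (−1)^0·-1^-2·-1^-2 = +1.
|Ram(119, 46189)| = 2, even; anisotropic at {7, 13}.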